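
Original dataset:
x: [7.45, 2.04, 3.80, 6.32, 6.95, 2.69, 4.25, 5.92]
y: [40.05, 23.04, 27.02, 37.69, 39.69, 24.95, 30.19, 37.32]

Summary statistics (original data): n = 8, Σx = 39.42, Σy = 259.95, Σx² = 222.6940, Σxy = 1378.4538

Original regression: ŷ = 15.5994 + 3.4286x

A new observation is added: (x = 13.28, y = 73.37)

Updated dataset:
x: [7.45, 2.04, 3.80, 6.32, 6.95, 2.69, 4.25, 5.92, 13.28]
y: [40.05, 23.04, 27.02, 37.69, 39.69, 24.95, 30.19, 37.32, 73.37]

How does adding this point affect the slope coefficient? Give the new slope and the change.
The slope changes from 3.4286 to 4.4330 (change of +1.0044, or +29.3%).

x = 13.28 lies well outside the original x-range [2.04, 7.45] (x̄ ≈ 4.93), so this observation has high leverage and can move the slope substantially.

Step 1: Update the sums with the new point (n goes from 8 to 9)
Σx  = 39.42 + 13.28 = 52.70
Σy  = 259.95 + 73.37 = 333.32
Σx² = 222.6940 + 13.28² = 222.6940 + 176.3584 = 399.0524
Σxy = 1378.4538 + 13.28×73.37 = 1378.4538 + 974.3536 = 2352.8074

Step 2: Recompute the slope with b₁ = (nΣxy − ΣxΣy) / (nΣx² − (Σx)²)
Numerator   = 9×2352.8074 − 52.70×333.32 = 21175.2666 − 17565.9640 = 3609.3026
Denominator = 9×399.0524 − 52.70² = 3591.4716 − 2777.2900 = 814.1816
b₁(new) = 3609.3026 / 814.1816 = 4.4330

(Same formula on the original sums: (8×1378.4538 − 39.42×259.95) / (8×222.6940 − 39.42²) = 780.4014 / 227.6156 = 3.4286, matching the given fit.)

Step 3: Change in slope
Δβ₁ = 4.4330 − 3.4286 = +1.0044
Relative change = +1.0044 / 3.4286 × 100% = +29.3%
→ the slope increases when the point is added.

Because the point sits above the extension of the original line at a high-leverage x, it tilts the fit up.
In practice: investigate whether it comes from the same population as the rest of the sample; examine leverage (hᵢ) and Cook's distance rather than deleting it automatically.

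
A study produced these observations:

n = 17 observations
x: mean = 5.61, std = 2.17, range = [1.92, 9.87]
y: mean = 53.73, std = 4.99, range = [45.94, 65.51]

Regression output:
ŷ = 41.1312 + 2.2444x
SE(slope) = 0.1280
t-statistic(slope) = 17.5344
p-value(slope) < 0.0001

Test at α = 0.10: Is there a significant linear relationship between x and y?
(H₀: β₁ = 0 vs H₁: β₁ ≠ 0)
Since p-value < 0.0001 < α = 0.10, reject H₀ — the slope is significantly different from 0.

Hypothesis test for the slope coefficient:

H₀: β₁ = 0 (no linear relationship)
H₁: β₁ ≠ 0 (linear relationship exists)

Test statistic: t = β̂₁ / SE(β̂₁) = 2.2444 / 0.1280 = 17.5344

p < 0.0001: how often a slope estimate this far from 0 (in SE units) would arise by chance if β₁ were truly 0.

Decision rule: reject H₀ if p-value < α.
p-value < 0.0001 < α = 0.10 → reject H₀.

At α = 0.10 the data do provide convincing evidence of a nonzero slope.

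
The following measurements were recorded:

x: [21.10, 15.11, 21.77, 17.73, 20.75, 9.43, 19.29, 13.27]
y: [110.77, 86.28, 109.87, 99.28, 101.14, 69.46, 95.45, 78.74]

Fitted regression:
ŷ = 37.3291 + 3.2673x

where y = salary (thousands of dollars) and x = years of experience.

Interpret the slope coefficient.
For each additional year of experience, predicted salary increases by approximately 3.2673 thousand dollars.

The slope coefficient β₁ = 3.2673 represents the marginal effect of experience on salary.

Interpretation:
- Experience up by 1 year → predicted salary increases by 3.2673 thousand dollars
- This is a linear approximation: the same per-unit change is assumed across the whole observed x range
- The slope describes association in these data, not necessarily a causal effect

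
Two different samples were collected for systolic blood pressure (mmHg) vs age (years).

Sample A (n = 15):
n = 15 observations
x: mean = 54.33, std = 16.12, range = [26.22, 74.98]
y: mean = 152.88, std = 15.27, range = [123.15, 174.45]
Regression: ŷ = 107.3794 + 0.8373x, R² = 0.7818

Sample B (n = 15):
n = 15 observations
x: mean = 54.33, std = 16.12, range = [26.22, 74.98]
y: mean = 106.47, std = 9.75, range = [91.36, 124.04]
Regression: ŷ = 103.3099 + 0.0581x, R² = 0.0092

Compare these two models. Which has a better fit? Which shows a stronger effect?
Model A has the better fit (R² = 0.7818 vs 0.0092). Model A shows the stronger effect (|β₁| = 0.8373 vs 0.0581).

Model Comparison:

Fit — compare R²:
- Model A: R² = 0.7818 → 78.18% of variance in blood pressure explained
- Model B: R² = 0.0092 → 0.92% of variance in blood pressure explained
- 0.7818 > 0.0092 → Model A has the better fit

Which has the larger per-year effect? (|β₁|)
- Model A: β₁ = 0.8373 → predicted blood pressure rises 0.8373 mmHg per additional year of age
- Model B: β₁ = 0.0581 → predicted blood pressure rises 0.0581 mmHg per additional year of age
- |0.8373| > |0.0581| → Model A shows the stronger marginal effect

Notes:
- R² measures how tightly points cluster around the line; β₁ measures how steep the line is — they answer different questions.
- A better fit (higher R²) doesn't necessarily mean a more important relationship.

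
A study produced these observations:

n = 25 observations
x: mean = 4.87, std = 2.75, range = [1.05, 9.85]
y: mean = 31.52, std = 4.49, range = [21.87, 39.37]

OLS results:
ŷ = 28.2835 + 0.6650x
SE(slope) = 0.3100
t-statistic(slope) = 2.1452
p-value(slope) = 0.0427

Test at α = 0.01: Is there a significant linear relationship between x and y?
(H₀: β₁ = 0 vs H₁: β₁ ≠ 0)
p-value = 0.0427 ≥ α = 0.01, so we fail to reject H₀. The relationship is not significant.

Hypothesis test for the slope coefficient:

H₀: β₁ = 0 (no linear relationship)
H₁: β₁ ≠ 0 (linear relationship exists)

Test statistic: t = β̂₁ / SE(β̂₁) = 0.6650 / 0.3100 = 2.1452

p = 0.0427: how often a slope estimate this far from 0 (in SE units) would arise by chance if β₁ were truly 0.

Decision rule: reject H₀ if p-value < α.
p-value = 0.0427 ≥ α = 0.01 → fail to reject H₀.

There is not sufficient evidence at the 1% significance level to conclude that a linear relationship exists between x and y.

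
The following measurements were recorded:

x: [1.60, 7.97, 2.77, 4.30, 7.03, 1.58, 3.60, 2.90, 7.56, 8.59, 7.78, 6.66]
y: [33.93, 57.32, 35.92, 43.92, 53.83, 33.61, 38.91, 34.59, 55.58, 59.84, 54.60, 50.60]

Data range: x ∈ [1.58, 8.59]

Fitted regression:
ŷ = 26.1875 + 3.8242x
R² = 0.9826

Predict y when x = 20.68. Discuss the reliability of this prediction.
ŷ = 105.2720 (extrapolation — x = 20.68 lies outside [1.58, 8.59], so reliability is low).

Prediction calculation:
ŷ = 26.1875 + 3.8242 × 20.68
ŷ = 105.2720

Reliability:
- Data range: x ∈ [1.58, 8.59]
- Prediction point: x = 20.68 is 12.09 units above the observed range → this is EXTRAPOLATION, not interpolation

Why that matters here:
- R² describes fit only over the sampled x values; it says nothing about behaviour beyond them
- There are no observations near this x to validate the fitted line there
- The standard error of prediction grows with (x − x̄)², and x = 20.68 is far from x̄ = 5.20

Report the number if required, but flag clearly that it is an extrapolation.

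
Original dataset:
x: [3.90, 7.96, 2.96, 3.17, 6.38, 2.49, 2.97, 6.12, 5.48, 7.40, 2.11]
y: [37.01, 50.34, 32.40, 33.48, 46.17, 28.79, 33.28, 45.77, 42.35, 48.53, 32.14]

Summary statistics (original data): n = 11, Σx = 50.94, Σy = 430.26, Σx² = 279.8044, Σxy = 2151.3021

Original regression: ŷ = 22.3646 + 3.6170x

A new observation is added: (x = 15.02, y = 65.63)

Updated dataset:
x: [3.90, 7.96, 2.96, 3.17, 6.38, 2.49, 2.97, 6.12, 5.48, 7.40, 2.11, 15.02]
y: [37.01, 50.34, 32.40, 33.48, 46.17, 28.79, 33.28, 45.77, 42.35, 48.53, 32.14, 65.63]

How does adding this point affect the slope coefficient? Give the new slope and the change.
The slope changes from 3.6170 to 2.8795 (change of -0.7375, or -20.4%).

The new point has HIGH LEVERAGE: x = 15.02 is far from the original mean x̄ = 50.94/11 ≈ 4.63 (original range [2.11, 7.96]).

Step 1: Update the sums with the new point (n goes from 11 to 12)
Σx  = 50.94 + 15.02 = 65.96
Σy  = 430.26 + 65.63 = 495.89
Σx² = 279.8044 + 15.02² = 279.8044 + 225.6004 = 505.4048
Σxy = 2151.3021 + 15.02×65.63 = 2151.3021 + 985.7626 = 3137.0647

Step 2: Recompute the slope with b₁ = (nΣxy − ΣxΣy) / (nΣx² − (Σx)²)
Numerator   = 12×3137.0647 − 65.96×495.89 = 37644.7764 − 32708.9044 = 4935.8720
Denominator = 12×505.4048 − 65.96² = 6064.8576 − 4350.7216 = 1714.1360
b₁(new) = 4935.8720 / 1714.1360 = 2.8795

(Same formula on the original sums: (11×2151.3021 − 50.94×430.26) / (11×279.8044 − 50.94²) = 1746.8787 / 482.9648 = 3.6170, matching the given fit.)

Step 3: Change in slope
Δβ₁ = 2.8795 − 3.6170 = -0.7375
Relative change = -0.7375 / 3.6170 × 100% = -20.4%
→ the slope decreases when the point is added.

A high-leverage point only changes the slope if it is off the original line; here y = 65.63 is below the original trend, so the slope decreases.
In practice: check such a point for data-entry or measurement error.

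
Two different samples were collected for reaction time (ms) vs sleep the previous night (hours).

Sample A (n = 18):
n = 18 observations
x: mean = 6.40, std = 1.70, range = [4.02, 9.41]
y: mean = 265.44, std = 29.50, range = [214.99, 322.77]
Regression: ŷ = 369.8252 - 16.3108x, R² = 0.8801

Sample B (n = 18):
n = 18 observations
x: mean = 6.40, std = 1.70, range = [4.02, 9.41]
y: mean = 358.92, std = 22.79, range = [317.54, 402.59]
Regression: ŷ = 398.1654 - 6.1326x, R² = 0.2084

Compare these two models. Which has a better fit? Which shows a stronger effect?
Model A has the better fit (R² = 0.8801 vs 0.2084). Model A shows the stronger effect (|β₁| = 16.3108 vs 6.1326).

Model Comparison:

Which explains more variance? (R²)
- Model A: R² = 0.8801 → 88.01% of variance in reaction time explained
- Model B: R² = 0.2084 → 20.84% of variance in reaction time explained
- 0.8801 > 0.2084 → Model A has the better fit

Effect size (slope magnitude):
- Model A: β₁ = -16.3108 → predicted reaction time falls 16.3108 ms per additional hour of sleep
- Model B: β₁ = -6.1326 → predicted reaction time falls 6.1326 ms per additional hour of sleep
- |-16.3108| > |-6.1326| → Model A shows the stronger marginal effect

Notes:
- R² measures how tightly points cluster around the line; β₁ measures how steep the line is — they answer different questions.
- A steeper slope doesn't make a better model if the scatter around the line is large.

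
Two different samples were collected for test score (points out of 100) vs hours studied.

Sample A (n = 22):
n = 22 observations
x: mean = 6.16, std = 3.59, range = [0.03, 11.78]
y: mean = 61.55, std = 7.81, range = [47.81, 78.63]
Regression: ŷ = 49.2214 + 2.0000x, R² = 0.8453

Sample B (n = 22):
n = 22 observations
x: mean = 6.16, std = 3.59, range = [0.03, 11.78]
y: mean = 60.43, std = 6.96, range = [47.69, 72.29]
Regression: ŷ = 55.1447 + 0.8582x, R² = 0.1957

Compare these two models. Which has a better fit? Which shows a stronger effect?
Model A has the better fit (R² = 0.8453 vs 0.1957). Model A shows the stronger effect (|β₁| = 2.0000 vs 0.8582).

Model Comparison:

Fit — compare R²:
- Model A: R² = 0.8453 → 84.53% of variance in test score explained
- Model B: R² = 0.1957 → 19.57% of variance in test score explained
- 0.8453 > 0.1957 → Model A has the better fit

Effect size (slope magnitude):
- Model A: β₁ = 2.0000 → predicted test score rises 2.0000 points per additional hour of study time
- Model B: β₁ = 0.8582 → predicted test score rises 0.8582 points per additional hour of study time
- |2.0000| > |0.8582| → Model A shows the stronger marginal effect

Notes:
- A steeper slope doesn't make a better model if the scatter around the line is large.
- The two samples could reflect different populations, time periods, or measurement quality.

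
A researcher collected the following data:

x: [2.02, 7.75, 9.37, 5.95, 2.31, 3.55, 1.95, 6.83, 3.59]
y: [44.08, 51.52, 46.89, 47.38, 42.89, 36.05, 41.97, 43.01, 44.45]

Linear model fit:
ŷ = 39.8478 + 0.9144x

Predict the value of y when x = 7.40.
ŷ = 46.6144

x = 7.40 lies inside the observed range [1.95, 9.37], so the fitted equation applies directly:

ŷ = 39.8478 + 0.9144 × 7.40
ŷ = 39.8478 + 6.7666
ŷ = 46.6144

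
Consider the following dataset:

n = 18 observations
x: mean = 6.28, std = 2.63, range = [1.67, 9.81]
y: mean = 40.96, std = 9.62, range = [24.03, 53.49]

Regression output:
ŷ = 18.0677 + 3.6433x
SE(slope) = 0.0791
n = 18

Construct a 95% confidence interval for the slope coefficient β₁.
The 95% CI for β₁ is (3.4756, 3.8110)

Confidence interval for the slope:

The 95% CI for β₁ is: β̂₁ ± t*(α/2, n-2) × SE(β̂₁)

Step 1: Find critical t-value
- Confidence level = 0.95
- Degrees of freedom = n - 2 = 18 - 2 = 16
- t*(α/2, 16) = 2.1199

Step 2: Calculate margin of error
Margin = 2.1199 × 0.0791 = 0.1677

Step 3: Construct interval
CI = 3.6433 ± 0.1677
CI = (3.4756, 3.8110)

Interpretation: We are 95% confident that the true slope β₁ lies between 3.4756 and 3.8110.
The interval does not include 0, suggesting a significant linear relationship.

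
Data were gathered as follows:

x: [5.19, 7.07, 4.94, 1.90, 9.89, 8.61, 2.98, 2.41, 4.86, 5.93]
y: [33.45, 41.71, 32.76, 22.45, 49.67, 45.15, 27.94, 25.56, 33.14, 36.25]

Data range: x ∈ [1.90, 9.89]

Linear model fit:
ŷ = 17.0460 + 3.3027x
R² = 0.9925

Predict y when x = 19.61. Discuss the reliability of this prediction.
ŷ = 81.8119 (extrapolation — x = 19.61 lies outside [1.90, 9.89], so reliability is low).

Prediction calculation:
ŷ = 17.0460 + 3.3027 × 19.61
ŷ = 81.8119

Reliability:
- Data range: x ∈ [1.90, 9.89]
- Prediction point: x = 19.61 is 9.72 units above the observed range → this is EXTRAPOLATION, not interpolation

Why that matters here:
- Real relationships often flatten, saturate, or turn nonlinear at extremes
- The linear relationship may not hold outside the observed range

A defensible statement: 'if the linear trend continued to x = 19.61, y would be about 81.8119' — the premise is untested.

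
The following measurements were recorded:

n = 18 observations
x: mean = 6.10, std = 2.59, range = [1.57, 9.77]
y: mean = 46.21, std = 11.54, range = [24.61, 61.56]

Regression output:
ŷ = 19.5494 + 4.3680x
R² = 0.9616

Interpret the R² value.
About 96.16% of the variability in y is accounted for by the regression on x (R² = 0.9616) — a strong linear fit.

The coefficient of determination R² is the fraction of the total variation in y that the fitted line accounts for.

Here R² = 0.9616:
- Explained: 96.16% of the variation in y
- Unexplained (residual): 100% − 96.16% = 3.84%
- Rule of thumb (below 0.3 weak; 0.3 to below 0.7 moderate; 0.7 and above strong) → strong

Note: R² never decreases when predictors are added, so it should not be used alone to compare models of different size.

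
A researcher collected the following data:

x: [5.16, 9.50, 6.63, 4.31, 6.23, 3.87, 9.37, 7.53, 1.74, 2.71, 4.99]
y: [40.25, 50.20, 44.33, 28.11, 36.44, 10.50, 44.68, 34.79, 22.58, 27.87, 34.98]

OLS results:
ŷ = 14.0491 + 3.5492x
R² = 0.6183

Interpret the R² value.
The model explains 61.83% of the variance in y (R² = 0.6183), leaving 38.17% unexplained; the fit is moderate.

The coefficient of determination R² is the fraction of the total variation in y that the fitted line accounts for.

Here R² = 0.6183:
- Explained: 61.83% of the variation in y
- Unexplained (residual): 100% − 61.83% = 38.17%
- Rule of thumb (below 0.3 weak; 0.3 to below 0.7 moderate; 0.7 and above strong) → moderate

Equivalently, for simple linear regression R² = r², so |r| = √0.6183 ≈ 0.7863.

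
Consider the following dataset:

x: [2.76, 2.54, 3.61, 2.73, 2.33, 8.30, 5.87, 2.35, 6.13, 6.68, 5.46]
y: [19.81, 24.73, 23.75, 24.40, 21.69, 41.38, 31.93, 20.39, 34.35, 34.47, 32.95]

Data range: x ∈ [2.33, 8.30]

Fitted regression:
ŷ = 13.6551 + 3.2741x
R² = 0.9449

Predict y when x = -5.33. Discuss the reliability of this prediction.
ŷ = -3.7959, but this is extrapolation (below the data range [2.33, 8.30]) and may be unreliable.

Prediction calculation:
ŷ = 13.6551 + 3.2741 × (-5.33)
ŷ = -3.7959

Reliability:
- Data range: x ∈ [2.33, 8.30]
- Prediction point: x = -5.33 is 7.66 units below the observed range → this is EXTRAPOLATION, not interpolation

Why that matters here:
- The standard error of prediction grows with (x − x̄)², and x = -5.33 is far from x̄ = 4.43
- R² describes fit only over the sampled x values; it says nothing about behaviour beyond them

Report the number if required, but flag clearly that it is an extrapolation.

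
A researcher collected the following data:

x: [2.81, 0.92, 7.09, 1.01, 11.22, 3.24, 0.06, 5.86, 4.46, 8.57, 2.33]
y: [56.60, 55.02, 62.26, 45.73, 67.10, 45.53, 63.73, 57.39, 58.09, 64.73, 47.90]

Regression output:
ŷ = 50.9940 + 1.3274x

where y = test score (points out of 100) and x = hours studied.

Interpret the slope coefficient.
An increase of one hour in study time is associated with a 1.3274 points increase in predicted test score.

β₁ = 1.3274 is the change in predicted test score (points) per additional hour of study time.

Interpretation:
- Study time up by 1 hour → predicted test score increases by 1.3274 points
- The effect is assumed constant over the observed range of x (linearity)
- The sign (+) gives the direction; the magnitude 1.3274 gives the size of the effect per hour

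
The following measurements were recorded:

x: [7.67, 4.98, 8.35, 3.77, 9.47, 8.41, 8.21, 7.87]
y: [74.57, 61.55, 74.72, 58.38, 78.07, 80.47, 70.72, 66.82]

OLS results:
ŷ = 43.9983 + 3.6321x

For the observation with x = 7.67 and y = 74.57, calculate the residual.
Residual = 2.7135

The residual is the difference between the actual value and the predicted value:

Residual = y - ŷ

Step 1: Calculate predicted value
ŷ = 43.9983 + 3.6321 × 7.67
ŷ = 71.8565

Step 2: Calculate residual
Residual = 74.57 - 71.8565
Residual = 2.7135

Interpretation: the model underestimates the actual value by 2.7135 at this point (positive residual → observation lies above the fitted line).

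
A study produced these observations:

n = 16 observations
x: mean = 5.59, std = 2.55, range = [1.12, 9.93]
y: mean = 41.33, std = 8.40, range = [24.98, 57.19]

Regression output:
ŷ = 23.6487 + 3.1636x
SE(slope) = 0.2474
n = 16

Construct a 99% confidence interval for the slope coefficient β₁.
The 99% CI for β₁ is (2.4271, 3.9001)

Confidence interval for the slope:

The 99% CI for β₁ is: β̂₁ ± t*(α/2, n-2) × SE(β̂₁)

Step 1: Find critical t-value
- Confidence level = 0.99
- Degrees of freedom = n - 2 = 16 - 2 = 14
- t*(α/2, 14) = 2.9768

Step 2: Calculate margin of error
Margin = 2.9768 × 0.2474 = 0.7365

Step 3: Construct interval
CI = 3.1636 ± 0.7365
CI = (2.4271, 3.9001)

Interpretation: We are 99% confident that the true slope β₁ lies between 2.4271 and 3.9001.
Both endpoints are positive, so the data support a genuinely positive slope at this confidence level.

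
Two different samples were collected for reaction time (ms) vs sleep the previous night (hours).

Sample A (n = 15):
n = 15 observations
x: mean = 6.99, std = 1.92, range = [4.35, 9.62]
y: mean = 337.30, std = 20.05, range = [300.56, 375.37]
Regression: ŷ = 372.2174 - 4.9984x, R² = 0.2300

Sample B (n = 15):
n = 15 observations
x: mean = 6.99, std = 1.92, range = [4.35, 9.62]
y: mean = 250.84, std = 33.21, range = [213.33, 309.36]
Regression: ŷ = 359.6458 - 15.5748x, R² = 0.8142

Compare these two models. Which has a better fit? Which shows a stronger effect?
Model B has the better fit (R² = 0.8142 vs 0.2300). Model B shows the stronger effect (|β₁| = 15.5748 vs 4.9984).

Model Comparison:

Goodness of fit (R²):
- Model A: R² = 0.2300 → 23.00% of variance in reaction time explained
- Model B: R² = 0.8142 → 81.42% of variance in reaction time explained
- 0.8142 > 0.2300 → Model B has the better fit

Strength of effect — compare |β₁|:
- Model A: β₁ = -4.9984 → predicted reaction time falls 4.9984 ms per additional hour of sleep
- Model B: β₁ = -15.5748 → predicted reaction time falls 15.5748 ms per additional hour of sleep
- |-4.9984| < |-15.5748| → Model B shows the stronger marginal effect

Note: The two samples could reflect different populations, time periods, or measurement quality.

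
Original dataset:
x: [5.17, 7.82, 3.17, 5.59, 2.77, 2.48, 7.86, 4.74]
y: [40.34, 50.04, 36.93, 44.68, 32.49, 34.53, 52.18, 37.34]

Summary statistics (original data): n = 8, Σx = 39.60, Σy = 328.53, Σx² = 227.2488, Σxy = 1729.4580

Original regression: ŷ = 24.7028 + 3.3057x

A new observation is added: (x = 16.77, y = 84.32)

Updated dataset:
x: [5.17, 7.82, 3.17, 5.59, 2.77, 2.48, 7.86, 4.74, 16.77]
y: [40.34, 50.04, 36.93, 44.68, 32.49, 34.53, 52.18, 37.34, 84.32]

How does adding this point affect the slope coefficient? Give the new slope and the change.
New slope β₁ = 3.5883 versus 3.3057 before: a change of +0.2826 (+8.5%).

x = 16.77 lies well outside the original x-range [2.48, 7.86] (x̄ ≈ 4.95), so this observation has high leverage and can move the slope substantially.

Step 1: Update the sums with the new point (n goes from 8 to 9)
Σx  = 39.60 + 16.77 = 56.37
Σy  = 328.53 + 84.32 = 412.85
Σx² = 227.2488 + 16.77² = 227.2488 + 281.2329 = 508.4817
Σxy = 1729.4580 + 16.77×84.32 = 1729.4580 + 1414.0464 = 3143.5044

Step 2: Recompute the slope with b₁ = (nΣxy − ΣxΣy) / (nΣx² − (Σx)²)
Numerator   = 9×3143.5044 − 56.37×412.85 = 28291.5396 − 23272.3545 = 5019.1851
Denominator = 9×508.4817 − 56.37² = 4576.3353 − 3177.5769 = 1398.7584
b₁(new) = 5019.1851 / 1398.7584 = 3.5883

(Same formula on the original sums: (8×1729.4580 − 39.60×328.53) / (8×227.2488 − 39.60²) = 825.8760 / 249.8304 = 3.3057, matching the given fit.)

Step 3: Change in slope
Δβ₁ = 3.5883 − 3.3057 = +0.2826
Relative change = +0.2826 / 3.3057 × 100% = +8.5%
→ the slope increases when the point is added.

Because the point sits above the extension of the original line at a high-leverage x, it tilts the fit up.
In practice: examine leverage (hᵢ) and Cook's distance rather than deleting it automatically; check such a point for data-entry or measurement error.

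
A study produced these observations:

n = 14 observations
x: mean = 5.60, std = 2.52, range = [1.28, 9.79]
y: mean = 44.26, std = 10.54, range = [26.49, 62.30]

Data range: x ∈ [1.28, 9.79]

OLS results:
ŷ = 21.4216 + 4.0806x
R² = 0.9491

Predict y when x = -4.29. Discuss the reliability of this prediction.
The equation gives ŷ = 3.9158; however x = -4.29 is 5.57 units below the observed range, so this extrapolated value should not be trusted.

Prediction calculation:
ŷ = 21.4216 + 4.0806 × (-4.29)
ŷ = 3.9158

Reliability:
- Data range: x ∈ [1.28, 9.79]
- Prediction point: x = -4.29 is 5.57 units below the observed range → this is EXTRAPOLATION, not interpolation

Why that matters here:
- The linear relationship may not hold outside the observed range
- There are no observations near this x to validate the fitted line there
- The standard error of prediction grows with (x − x̄)², and x = -4.29 is far from x̄ = 5.60

Report the number if required, but flag clearly that it is an extrapolation.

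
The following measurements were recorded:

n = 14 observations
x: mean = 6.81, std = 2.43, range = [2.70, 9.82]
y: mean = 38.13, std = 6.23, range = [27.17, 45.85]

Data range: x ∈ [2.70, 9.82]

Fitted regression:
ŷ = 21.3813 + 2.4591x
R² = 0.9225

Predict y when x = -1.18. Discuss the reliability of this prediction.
ŷ = 18.4796 (extrapolation — x = -1.18 lies outside [2.70, 9.82], so reliability is low).

Prediction calculation:
ŷ = 21.3813 + 2.4591 × (-1.18)
ŷ = 18.4796

Reliability:
- Data range: x ∈ [2.70, 9.82]
- Prediction point: x = -1.18 is 3.88 units below the observed range → this is EXTRAPOLATION, not interpolation

Why that matters here:
- The standard error of prediction grows with (x − x̄)², and x = -1.18 is far from x̄ = 6.81
- The linear relationship may not hold outside the observed range

A defensible statement: 'if the linear trend continued to x = -1.18, y would be about 18.4796' — the premise is untested.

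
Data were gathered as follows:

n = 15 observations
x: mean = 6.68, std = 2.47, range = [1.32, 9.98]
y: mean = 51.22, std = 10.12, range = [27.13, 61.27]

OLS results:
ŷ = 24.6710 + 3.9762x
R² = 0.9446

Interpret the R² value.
The model explains 94.46% of the variance in y (R² = 0.9446), leaving 5.54% unexplained; the fit is strong.

The coefficient of determination R² is the fraction of the total variation in y that the fitted line accounts for.

Here R² = 0.9446:
- Explained: 94.46% of the variation in y
- Unexplained (residual): 100% − 94.46% = 5.54%
- Rule of thumb (below 0.3 weak; 0.3 to below 0.7 moderate; 0.7 and above strong) → strong

Note: R² never decreases when predictors are added, so it should not be used alone to compare models of different size.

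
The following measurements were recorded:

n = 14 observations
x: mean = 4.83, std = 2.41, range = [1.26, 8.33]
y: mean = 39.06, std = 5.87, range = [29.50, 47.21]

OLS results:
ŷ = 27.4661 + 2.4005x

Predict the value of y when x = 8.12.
ŷ = 46.9582

To predict y for x = 8.12, substitute into the regression equation:

ŷ = 27.4661 + 2.4005 × 8.12
ŷ = 27.4661 + 19.4921
ŷ = 46.9582

This is a point prediction; actual observations scatter around it by roughly the residual standard deviation.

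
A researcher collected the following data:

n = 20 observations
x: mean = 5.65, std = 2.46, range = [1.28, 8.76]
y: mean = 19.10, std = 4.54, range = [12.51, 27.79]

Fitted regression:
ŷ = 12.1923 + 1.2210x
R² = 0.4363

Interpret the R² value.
The model explains 43.63% of the variance in y (R² = 0.4363), leaving 56.37% unexplained; the fit is moderate.

R² = 1 − SS_res/SS_tot compares the residual scatter to the total scatter of y about its mean.

Here R² = 0.4363:
- Explained: 43.63% of the variation in y
- Unexplained (residual): 100% − 43.63% = 56.37%
- Rule of thumb (below 0.3 weak; 0.3 to below 0.7 moderate; 0.7 and above strong) → moderate

Equivalently, for simple linear regression R² = r², so |r| = √0.4363 ≈ 0.6605.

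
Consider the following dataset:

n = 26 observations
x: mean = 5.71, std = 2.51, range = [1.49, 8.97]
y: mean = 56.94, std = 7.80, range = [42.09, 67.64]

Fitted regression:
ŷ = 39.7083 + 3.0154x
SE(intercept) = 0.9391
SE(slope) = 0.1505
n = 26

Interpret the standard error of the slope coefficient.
SE(slope) = 0.1505 measures the uncertainty in the estimated slope. The coefficient is estimated precisely (SE/|β̂₁| = 5.0%).

SE(β̂₁) = 0.1505 says: if we drew many samples of n = 26 from the same population and refit each time, the fitted slopes would scatter with a standard deviation of roughly 0.1505 around the true β₁.

Relative precision:
- SE / |β̂₁| = 0.1505 / 3.0154 = 5.0%
- Rule of thumb (under 20%: precise; 20% to under 50%: moderately precise; 50% or more: imprecise) → precise

Link to the t-test: t = β̂₁ / SE(β̂₁) = 3.0154 / 0.1505 = 20.0359, the statistic for H₀: β₁ = 0.

What drives SE(β̂₁): more residual scatter → larger SE.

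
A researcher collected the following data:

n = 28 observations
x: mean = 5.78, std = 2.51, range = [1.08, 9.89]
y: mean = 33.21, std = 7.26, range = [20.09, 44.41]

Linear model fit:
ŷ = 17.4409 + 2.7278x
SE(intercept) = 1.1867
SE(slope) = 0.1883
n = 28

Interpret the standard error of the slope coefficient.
The slope 2.7278 is pinned down to within about ±0.1883 (one SE) by these data — relative uncertainty 6.9%, i.e. precise.

SE(β̂₁) = s / √Sxx, where s is the residual standard deviation and Sxx = Σ(x − x̄)². It is the yardstick for how far β̂₁ = 2.7278 could plausibly be from the true slope.

Relative precision:
- SE / |β̂₁| = 0.1883 / 2.7278 = 6.9%
- Rule of thumb (under 20%: precise; 20% to under 50%: moderately precise; 50% or more: imprecise) → precise

Link to interval estimation: a confidence interval for β₁ is β̂₁ ± t* × 0.1883, so SE sets the half-width per unit of t*.

What drives SE(β̂₁): more residual scatter → larger SE.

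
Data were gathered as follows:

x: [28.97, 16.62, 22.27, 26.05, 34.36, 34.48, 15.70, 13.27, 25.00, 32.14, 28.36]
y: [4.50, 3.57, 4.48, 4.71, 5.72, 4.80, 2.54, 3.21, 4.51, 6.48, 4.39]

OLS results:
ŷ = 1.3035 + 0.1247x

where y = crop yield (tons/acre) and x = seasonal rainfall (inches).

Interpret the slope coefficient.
On average, crop yield is about 0.1247 tons/acre higher for every extra inch of rainfall.

β₁ = 0.1247 is the change in predicted crop yield (tons/acre) per additional inch of rainfall.

Interpretation:
- Rainfall up by 1 inch → predicted crop yield increases by 0.1247 tons/acre
- The effect is assumed constant over the observed range of x (linearity)
- The slope describes association in these data, not necessarily a causal effect

(β₀ = 1.3035 is the fitted value at x = 0 and is not part of the slope interpretation.)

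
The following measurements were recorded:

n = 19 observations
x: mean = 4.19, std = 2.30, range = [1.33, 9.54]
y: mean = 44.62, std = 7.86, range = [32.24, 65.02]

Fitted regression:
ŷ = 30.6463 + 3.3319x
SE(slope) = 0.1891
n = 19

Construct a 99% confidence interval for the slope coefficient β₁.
The 99% CI for β₁ is (2.7839, 3.8799)

Confidence interval for the slope:

The 99% CI for β₁ is: β̂₁ ± t*(α/2, n-2) × SE(β̂₁)

Step 1: Find critical t-value
- Confidence level = 0.99
- Degrees of freedom = n - 2 = 19 - 2 = 17
- t*(α/2, 17) = 2.8982

Step 2: Calculate margin of error
Margin = 2.8982 × 0.1891 = 0.5480

Step 3: Construct interval
CI = 3.3319 ± 0.5480
CI = (2.7839, 3.8799)

Interpretation: We are 99% confident that the true slope β₁ lies between 2.7839 and 3.8799.
Since 0 is outside the interval, a two-sided test at α = 0.01 would reject H₀: β₁ = 0.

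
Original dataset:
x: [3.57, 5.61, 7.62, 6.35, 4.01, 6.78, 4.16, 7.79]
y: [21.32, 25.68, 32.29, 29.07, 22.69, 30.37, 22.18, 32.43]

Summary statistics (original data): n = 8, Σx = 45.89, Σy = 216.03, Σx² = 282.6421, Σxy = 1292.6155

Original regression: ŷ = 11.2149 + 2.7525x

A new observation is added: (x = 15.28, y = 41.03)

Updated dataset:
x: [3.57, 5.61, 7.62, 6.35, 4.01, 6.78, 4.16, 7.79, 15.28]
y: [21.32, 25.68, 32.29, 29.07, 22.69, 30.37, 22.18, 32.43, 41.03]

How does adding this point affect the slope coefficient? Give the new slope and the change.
Adding the point moves β₁ from 2.7525 to 1.7177, i.e. it decreases by 1.0348 (-37.6%).

The new point has HIGH LEVERAGE: x = 15.28 is far from the original mean x̄ = 45.89/8 ≈ 5.74 (original range [3.57, 7.79]).

Step 1: Update the sums with the new point (n goes from 8 to 9)
Σx  = 45.89 + 15.28 = 61.17
Σy  = 216.03 + 41.03 = 257.06
Σx² = 282.6421 + 15.28² = 282.6421 + 233.4784 = 516.1205
Σxy = 1292.6155 + 15.28×41.03 = 1292.6155 + 626.9384 = 1919.5539

Step 2: Recompute the slope with b₁ = (nΣxy − ΣxΣy) / (nΣx² − (Σx)²)
Numerator   = 9×1919.5539 − 61.17×257.06 = 17275.9851 − 15724.3602 = 1551.6249
Denominator = 9×516.1205 − 61.17² = 4645.0845 − 3741.7689 = 903.3156
b₁(new) = 1551.6249 / 903.3156 = 1.7177

(Same formula on the original sums: (8×1292.6155 − 45.89×216.03) / (8×282.6421 − 45.89²) = 427.3073 / 155.2447 = 2.7525, matching the given fit.)

Step 3: Change in slope
Δβ₁ = 1.7177 − 2.7525 = -1.0348
Relative change = -1.0348 / 2.7525 × 100% = -37.6%
→ the slope decreases when the point is added.

A high-leverage point only changes the slope if it is off the original line; here y = 41.03 is below the original trend, so the slope decreases.
In practice: examine leverage (hᵢ) and Cook's distance rather than deleting it automatically; investigate whether it comes from the same population as the rest of the sample.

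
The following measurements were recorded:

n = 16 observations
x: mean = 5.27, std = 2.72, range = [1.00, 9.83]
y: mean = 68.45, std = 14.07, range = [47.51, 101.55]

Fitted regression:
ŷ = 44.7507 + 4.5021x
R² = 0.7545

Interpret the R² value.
About 75.45% of the variability in y is accounted for by the regression on x (R² = 0.7545) — a strong linear fit.

R² = 1 − SS_res/SS_tot compares the residual scatter to the total scatter of y about its mean.

Here R² = 0.7545:
- Explained: 75.45% of the variation in y
- Unexplained (residual): 100% − 75.45% = 24.55%
- Rule of thumb (below 0.3 weak; 0.3 to below 0.7 moderate; 0.7 and above strong) → strong

Equivalently, for simple linear regression R² = r², so |r| = √0.7545 ≈ 0.8686.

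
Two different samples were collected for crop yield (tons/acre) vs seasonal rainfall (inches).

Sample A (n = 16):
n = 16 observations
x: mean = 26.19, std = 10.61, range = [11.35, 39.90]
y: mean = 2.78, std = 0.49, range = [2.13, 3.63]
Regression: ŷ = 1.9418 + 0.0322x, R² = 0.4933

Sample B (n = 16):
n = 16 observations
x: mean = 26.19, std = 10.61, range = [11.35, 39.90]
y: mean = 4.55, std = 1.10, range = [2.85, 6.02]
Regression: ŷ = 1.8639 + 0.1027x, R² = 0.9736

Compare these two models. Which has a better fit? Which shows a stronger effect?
Model B has the better fit (R² = 0.9736 vs 0.4933). Model B shows the stronger effect (|β₁| = 0.1027 vs 0.0322).

Model Comparison:

Fit — compare R²:
- Model A: R² = 0.4933 → 49.33% of variance in crop yield explained
- Model B: R² = 0.9736 → 97.36% of variance in crop yield explained
- 0.9736 > 0.4933 → Model B has the better fit

Strength of effect — compare |β₁|:
- Model A: β₁ = 0.0322 → predicted crop yield rises 0.0322 tons/acre per additional inch of rainfall
- Model B: β₁ = 0.1027 → predicted crop yield rises 0.1027 tons/acre per additional inch of rainfall
- |0.0322| < |0.1027| → Model B shows the stronger marginal effect

Note: The two samples could reflect different populations, time periods, or measurement quality.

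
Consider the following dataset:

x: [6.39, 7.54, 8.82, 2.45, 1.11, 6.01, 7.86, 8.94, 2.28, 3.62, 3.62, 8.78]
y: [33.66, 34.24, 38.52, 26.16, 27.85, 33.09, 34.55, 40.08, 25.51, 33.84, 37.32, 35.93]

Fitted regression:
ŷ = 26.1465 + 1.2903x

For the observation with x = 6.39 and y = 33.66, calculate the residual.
Residual = -0.7315

The residual is the difference between the actual value and the predicted value:

Residual = y - ŷ

Step 1: Calculate predicted value
ŷ = 26.1465 + 1.2903 × 6.39
ŷ = 34.3915

Step 2: Calculate residual
Residual = 33.66 - 34.3915
Residual = -0.7315

The residual is negative, so the observed y = 33.66 sits below the regression line (the line overestimates it by 0.7315).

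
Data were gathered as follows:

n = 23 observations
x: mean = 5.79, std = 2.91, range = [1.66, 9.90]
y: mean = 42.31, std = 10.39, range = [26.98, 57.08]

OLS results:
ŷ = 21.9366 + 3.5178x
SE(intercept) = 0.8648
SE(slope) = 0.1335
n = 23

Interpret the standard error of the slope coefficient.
SE(β̂₁) = 0.1335 is the estimated standard deviation of the slope estimate across repeated samples; relative to β̂₁ = 3.5178 that is 3.8%, a precise estimate.

What SE measures:
- The standard error quantifies the sampling variability of the coefficient estimate
- It is the estimated standard deviation of β̂₁ across hypothetical repeated samples of the same size
- Smaller SE → more precise estimate

Relative precision:
- SE / |β̂₁| = 0.1335 / 3.5178 = 3.8%
- Rule of thumb (under 20%: precise; 20% to under 50%: moderately precise; 50% or more: imprecise) → precise

Link to the t-test: t = β̂₁ / SE(β̂₁) = 3.5178 / 0.1335 = 26.3506, the statistic for H₀: β₁ = 0.

What drives SE(β̂₁): wider spread of x values → smaller SE; more residual scatter → larger SE; larger n (here n = 23) → smaller SE.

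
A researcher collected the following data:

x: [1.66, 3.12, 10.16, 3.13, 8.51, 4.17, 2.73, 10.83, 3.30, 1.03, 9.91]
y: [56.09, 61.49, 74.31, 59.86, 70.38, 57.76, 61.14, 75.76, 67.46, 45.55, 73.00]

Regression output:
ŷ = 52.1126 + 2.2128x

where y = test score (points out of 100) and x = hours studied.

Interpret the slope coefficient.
For each additional hour of study time, predicted test score increases by approximately 2.2128 points.

β₁ = 2.2128 is the change in predicted test score (points) per additional hour of study time.

Interpretation:
- Study time up by 1 hour → predicted test score increases by 2.2128 points
- This is a linear approximation: the same per-unit change is assumed across the whole observed x range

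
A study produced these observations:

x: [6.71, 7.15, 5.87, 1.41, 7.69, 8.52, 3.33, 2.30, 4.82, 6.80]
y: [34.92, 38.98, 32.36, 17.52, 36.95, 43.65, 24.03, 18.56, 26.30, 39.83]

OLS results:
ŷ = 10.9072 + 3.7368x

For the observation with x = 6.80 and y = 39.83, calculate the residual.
Residual = 3.5126

The residual is the difference between the actual value and the predicted value:

Residual = y - ŷ

Step 1: Calculate predicted value
ŷ = 10.9072 + 3.7368 × 6.80
ŷ = 36.3174

Step 2: Calculate residual
Residual = 39.83 - 36.3174
Residual = 3.5126

The residual is positive, so the observed y = 39.83 sits above the regression line (the line underestimates it by 3.5126).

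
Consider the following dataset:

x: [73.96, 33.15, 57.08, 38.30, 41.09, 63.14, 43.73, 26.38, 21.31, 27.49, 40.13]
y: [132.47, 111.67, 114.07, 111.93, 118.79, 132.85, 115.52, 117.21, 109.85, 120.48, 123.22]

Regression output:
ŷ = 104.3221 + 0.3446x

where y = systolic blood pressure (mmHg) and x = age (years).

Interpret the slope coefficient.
For each additional year of age, predicted blood pressure increases by approximately 0.3446 mmHg.

β₁ = 0.3446 is the change in predicted blood pressure (mmHg) per additional year of age.

Interpretation:
- Age up by 1 year → predicted blood pressure increases by 0.3446 mmHg
- The effect is assumed constant over the observed range of x (linearity)
- The sign (+) gives the direction; the magnitude 0.3446 gives the size of the effect per year

(β₀ = 104.3221 is the fitted value at x = 0 and is not part of the slope interpretation.)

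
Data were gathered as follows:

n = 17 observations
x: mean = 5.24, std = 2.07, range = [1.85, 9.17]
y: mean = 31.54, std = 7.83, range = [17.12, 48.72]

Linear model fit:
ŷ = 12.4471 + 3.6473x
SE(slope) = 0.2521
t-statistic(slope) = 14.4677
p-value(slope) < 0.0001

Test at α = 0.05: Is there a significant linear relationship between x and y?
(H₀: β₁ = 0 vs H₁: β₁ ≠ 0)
Since p-value < 0.0001 < α = 0.05, reject H₀ — the slope is significantly different from 0.

Hypothesis test for the slope coefficient:

H₀: β₁ = 0 (no linear relationship)
H₁: β₁ ≠ 0 (linear relationship exists)

Test statistic: t = β̂₁ / SE(β̂₁) = 3.6473 / 0.2521 = 14.4677

The p-value (<0.0001) is the probability, under H₀, of a t-statistic at least as extreme as |t| = 14.4677 (two-sided, df = n − 2 = 15).

Decision rule: reject H₀ if p-value < α.
p-value < 0.0001 < α = 0.05 → reject H₀.

There is sufficient evidence at the 5% significance level to conclude that a linear relationship exists between x and y.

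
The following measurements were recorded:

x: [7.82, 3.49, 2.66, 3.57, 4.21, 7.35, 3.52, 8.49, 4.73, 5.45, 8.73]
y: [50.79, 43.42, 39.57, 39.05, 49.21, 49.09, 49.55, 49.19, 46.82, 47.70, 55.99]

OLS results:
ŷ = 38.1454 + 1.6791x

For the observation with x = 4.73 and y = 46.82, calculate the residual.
Residual = 0.7325

The residual is the difference between the actual value and the predicted value:

Residual = y - ŷ

Step 1: Calculate predicted value
ŷ = 38.1454 + 1.6791 × 4.73
ŷ = 46.0875

Step 2: Calculate residual
Residual = 46.82 - 46.0875
Residual = 0.7325

The residual is positive, so the observed y = 46.82 sits above the regression line (the line underestimates it by 0.7325).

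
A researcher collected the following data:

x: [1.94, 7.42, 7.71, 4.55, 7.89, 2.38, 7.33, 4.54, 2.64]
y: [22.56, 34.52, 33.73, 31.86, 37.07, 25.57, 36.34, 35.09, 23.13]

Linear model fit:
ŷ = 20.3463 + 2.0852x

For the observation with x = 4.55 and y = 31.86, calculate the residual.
Residual = 2.0260

The residual is the difference between the actual value and the predicted value:

Residual = y - ŷ

Step 1: Calculate predicted value
ŷ = 20.3463 + 2.0852 × 4.55
ŷ = 29.8340

Step 2: Calculate residual
Residual = 31.86 - 29.8340
Residual = 2.0260

Sign check: y > ŷ, so the point is above the line and the fit underestimates here.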